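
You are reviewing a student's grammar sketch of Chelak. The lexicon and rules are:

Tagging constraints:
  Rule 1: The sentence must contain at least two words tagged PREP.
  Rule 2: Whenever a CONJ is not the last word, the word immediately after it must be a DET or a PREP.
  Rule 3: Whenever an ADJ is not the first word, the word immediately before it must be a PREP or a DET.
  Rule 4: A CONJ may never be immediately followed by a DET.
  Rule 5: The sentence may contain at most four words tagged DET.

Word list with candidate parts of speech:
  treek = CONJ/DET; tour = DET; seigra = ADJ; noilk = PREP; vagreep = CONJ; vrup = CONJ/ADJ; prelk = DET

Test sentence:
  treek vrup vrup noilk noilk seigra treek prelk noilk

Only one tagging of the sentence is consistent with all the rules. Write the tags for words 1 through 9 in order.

Candidates per position — 1:treek {CONJ,DET}; 2:vrup {CONJ,ADJ}; 3:vrup {CONJ,ADJ}; 4:noilk {PREP}; 5:noilk {PREP}; 6:seigra {ADJ}; 7:treek {CONJ,DET}; 8:prelk {DET}; 9:noilk {PREP}.
Position 1: tagging it CONJ would leave rule 2 unsatisfiable, so it must be DET.
Position 2: tagging it CONJ would leave rule 2 unsatisfiable, so it must be ADJ.
Position 3: tagging it ADJ would leave rule 3 unsatisfiable, so it must be CONJ.
Position 7: tagging it CONJ would leave rule 4 unsatisfiable, so it must be DET.
The unique satisfying tagging is: DET ADJ CONJ PREP PREP ADJ DET DET PREP.
Rule-by-rule: rule 1 satisfied; rule 2 satisfied; rule 3 satisfied; rule 4 satisfied; rule 5 satisfied.

DET ADJ CONJ PREP PREP ADJ DET DET PREP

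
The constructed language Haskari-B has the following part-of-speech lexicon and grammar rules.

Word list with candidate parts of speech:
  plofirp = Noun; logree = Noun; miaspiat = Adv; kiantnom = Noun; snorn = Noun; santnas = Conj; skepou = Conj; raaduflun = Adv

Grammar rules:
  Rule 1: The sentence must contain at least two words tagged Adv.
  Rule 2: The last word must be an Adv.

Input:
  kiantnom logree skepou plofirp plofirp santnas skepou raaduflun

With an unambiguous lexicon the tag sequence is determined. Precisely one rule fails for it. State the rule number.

Fixed tagging: Noun Noun Conj Noun Noun Conj Conj Adv.
Applying the rules: R1 violated, R2 holds.
Only rule 1 fails.

1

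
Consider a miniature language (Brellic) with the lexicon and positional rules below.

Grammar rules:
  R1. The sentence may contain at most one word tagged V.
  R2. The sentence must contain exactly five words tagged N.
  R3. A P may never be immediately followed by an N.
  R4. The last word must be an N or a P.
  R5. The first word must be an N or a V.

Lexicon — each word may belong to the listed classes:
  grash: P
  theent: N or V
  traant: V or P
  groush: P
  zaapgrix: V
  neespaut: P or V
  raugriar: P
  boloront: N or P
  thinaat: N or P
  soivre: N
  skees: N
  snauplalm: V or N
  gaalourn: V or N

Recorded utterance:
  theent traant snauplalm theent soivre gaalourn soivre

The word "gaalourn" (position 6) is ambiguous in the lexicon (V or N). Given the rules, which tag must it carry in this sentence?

Candidates per position — 1:theent {N,V}; 2:traant {V,P}; 3:snauplalm {V,N}; 4:theent {N,V}; 5:soivre {N}; 6:gaalourn {V,N}; 7:soivre {N}.
Position 6: the remaining choice is settled jointly with positions 1, 2, 3, 4 — only N at position 6 is part of a tagging that satisfies every rule.
That leaves exactly one tagging: N P V N N N N.
Check: rule 1 ok; rule 2 ok; rule 3 ok; rule 4 ok; rule 5 ok.

N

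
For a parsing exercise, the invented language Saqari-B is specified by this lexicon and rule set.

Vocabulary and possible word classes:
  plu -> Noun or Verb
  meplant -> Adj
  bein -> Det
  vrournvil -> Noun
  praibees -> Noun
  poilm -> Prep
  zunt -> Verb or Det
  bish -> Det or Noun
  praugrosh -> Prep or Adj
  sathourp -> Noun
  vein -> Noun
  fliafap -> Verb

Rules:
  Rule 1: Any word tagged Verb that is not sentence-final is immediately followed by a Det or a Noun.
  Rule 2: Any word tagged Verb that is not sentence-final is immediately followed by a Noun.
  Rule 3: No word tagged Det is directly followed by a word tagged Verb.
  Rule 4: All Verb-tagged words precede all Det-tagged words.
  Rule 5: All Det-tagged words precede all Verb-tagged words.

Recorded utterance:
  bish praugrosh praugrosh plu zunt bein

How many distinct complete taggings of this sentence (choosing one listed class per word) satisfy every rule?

8

Candidates per position — 1:bish {Det,Noun}; 2:praugrosh {Prep,Adj}; 3:praugrosh {Prep,Adj}; 4:plu {Noun,Verb}; 5:zunt {Verb,Det}; 6:bein {Det}.
There are 32 candidate sequences in total.
Checking each against the rules leaves 8 sequences.
Count = 8.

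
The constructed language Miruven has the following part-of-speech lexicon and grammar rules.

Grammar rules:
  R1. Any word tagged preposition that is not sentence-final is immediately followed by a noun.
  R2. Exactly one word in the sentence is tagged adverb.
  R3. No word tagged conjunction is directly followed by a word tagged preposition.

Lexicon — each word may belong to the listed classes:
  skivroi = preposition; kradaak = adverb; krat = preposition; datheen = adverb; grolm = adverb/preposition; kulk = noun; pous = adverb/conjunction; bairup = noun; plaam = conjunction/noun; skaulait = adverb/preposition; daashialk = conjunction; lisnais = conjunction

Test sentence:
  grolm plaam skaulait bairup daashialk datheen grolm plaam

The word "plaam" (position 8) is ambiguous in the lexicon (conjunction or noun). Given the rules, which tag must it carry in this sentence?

noun

Candidates per position — 1:grolm {adverb,preposition}; 2:plaam {conjunction,noun}; 3:skaulait {adverb,preposition}; 4:bairup {noun}; 5:daashialk {conjunction}; 6:datheen {adverb}; 7:grolm {adverb,preposition}; 8:plaam {conjunction,noun}.
Position 1: adverb is ruled out by rule 2; that leaves preposition.
Position 2: conjunction is ruled out by rule 1; that leaves noun.
Position 3: adverb is ruled out by rule 2; that leaves preposition.
Position 7: adverb is ruled out by rule 2; that leaves preposition.
Position 8: conjunction is ruled out by rule 1; that leaves noun.
The only consistent sequence is: preposition noun preposition noun conjunction adverb preposition noun.
Checking: rule 1 ok; rule 2 ok; rule 3 ok.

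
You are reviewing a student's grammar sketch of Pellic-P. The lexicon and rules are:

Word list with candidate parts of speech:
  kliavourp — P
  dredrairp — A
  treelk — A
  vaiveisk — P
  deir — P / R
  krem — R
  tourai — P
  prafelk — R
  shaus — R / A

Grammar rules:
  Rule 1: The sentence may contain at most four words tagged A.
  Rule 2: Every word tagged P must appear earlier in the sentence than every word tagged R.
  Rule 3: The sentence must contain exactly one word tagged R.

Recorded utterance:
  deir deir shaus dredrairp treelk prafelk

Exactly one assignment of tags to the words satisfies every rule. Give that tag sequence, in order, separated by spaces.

Candidates per position — 1:deir {P,R}; 2:deir {P,R}; 3:shaus {R,A}; 4:dredrairp {A}; 5:treelk {A}; 6:prafelk {R}.
At position 1, choosing R makes rule 3 impossible to satisfy; hence P.
At position 2, choosing R makes rule 3 impossible to satisfy; hence P.
At position 3, choosing R makes rule 3 impossible to satisfy; hence A.
The only consistent sequence is: P P A A A R.
Rule-by-rule: rule 1 satisfied; rule 2 satisfied; rule 3 satisfied.

P P A A A R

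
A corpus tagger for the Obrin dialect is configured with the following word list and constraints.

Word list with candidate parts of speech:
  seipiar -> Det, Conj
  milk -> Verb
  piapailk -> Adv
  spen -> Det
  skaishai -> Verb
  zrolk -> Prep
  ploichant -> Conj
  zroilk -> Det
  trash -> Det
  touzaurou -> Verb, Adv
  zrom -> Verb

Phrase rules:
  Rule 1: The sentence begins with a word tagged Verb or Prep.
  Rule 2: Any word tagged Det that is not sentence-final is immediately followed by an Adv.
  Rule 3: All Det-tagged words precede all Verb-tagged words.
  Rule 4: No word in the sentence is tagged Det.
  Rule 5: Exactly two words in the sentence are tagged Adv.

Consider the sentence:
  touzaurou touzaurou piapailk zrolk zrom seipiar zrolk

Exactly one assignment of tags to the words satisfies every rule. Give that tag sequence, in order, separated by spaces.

Candidates per position — 1:touzaurou {Verb,Adv}; 2:touzaurou {Verb,Adv}; 3:piapailk {Adv}; 4:zrolk {Prep}; 5:zrom {Verb}; 6:seipiar {Det,Conj}; 7:zrolk {Prep}.
At position 1, choosing Adv makes rule 1 impossible to satisfy; hence Verb.
At position 2, choosing Verb makes rule 5 impossible to satisfy; hence Adv.
At position 6, choosing Det makes rule 2 impossible to satisfy; hence Conj.
The unique satisfying tagging is: Verb Adv Adv Prep Verb Conj Prep.
Check: rule 1 holds; rule 2 holds; rule 3 holds; rule 4 holds; rule 5 holds.

Verb Adv Adv Prep Verb Conj Prep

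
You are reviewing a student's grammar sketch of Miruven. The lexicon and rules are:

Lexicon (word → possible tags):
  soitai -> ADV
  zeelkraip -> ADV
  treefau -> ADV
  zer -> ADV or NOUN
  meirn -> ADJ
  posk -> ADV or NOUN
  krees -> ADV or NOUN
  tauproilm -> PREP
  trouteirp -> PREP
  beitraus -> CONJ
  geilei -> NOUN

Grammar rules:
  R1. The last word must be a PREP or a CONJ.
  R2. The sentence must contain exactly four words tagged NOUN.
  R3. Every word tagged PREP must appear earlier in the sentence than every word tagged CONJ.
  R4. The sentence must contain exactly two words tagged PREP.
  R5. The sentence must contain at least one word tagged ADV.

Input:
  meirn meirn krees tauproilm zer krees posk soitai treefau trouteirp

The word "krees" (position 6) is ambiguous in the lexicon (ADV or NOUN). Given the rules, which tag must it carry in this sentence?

Candidates per position — 1:meirn {ADJ}; 2:meirn {ADJ}; 3:krees {ADV,NOUN}; 4:tauproilm {PREP}; 5:zer {ADV,NOUN}; 6:krees {ADV,NOUN}; 7:posk {ADV,NOUN}; 8:soitai {ADV}; 9:treefau {ADV}; 10:trouteirp {PREP}.
If word 3 were ADV, no tagging could satisfy rule 2; so word 3 is NOUN.
If word 5 were ADV, no tagging could satisfy rule 2; so word 5 is NOUN.
If word 6 were ADV, no tagging could satisfy rule 2; so word 6 is NOUN.
If word 7 were ADV, no tagging could satisfy rule 2; so word 7 is NOUN.
The only consistent sequence is: ADJ ADJ NOUN PREP NOUN NOUN NOUN ADV ADV PREP.
Checking: rule 1 satisfied; rule 2 satisfied; rule 3 satisfied; rule 4 satisfied; rule 5 satisfied.

NOUN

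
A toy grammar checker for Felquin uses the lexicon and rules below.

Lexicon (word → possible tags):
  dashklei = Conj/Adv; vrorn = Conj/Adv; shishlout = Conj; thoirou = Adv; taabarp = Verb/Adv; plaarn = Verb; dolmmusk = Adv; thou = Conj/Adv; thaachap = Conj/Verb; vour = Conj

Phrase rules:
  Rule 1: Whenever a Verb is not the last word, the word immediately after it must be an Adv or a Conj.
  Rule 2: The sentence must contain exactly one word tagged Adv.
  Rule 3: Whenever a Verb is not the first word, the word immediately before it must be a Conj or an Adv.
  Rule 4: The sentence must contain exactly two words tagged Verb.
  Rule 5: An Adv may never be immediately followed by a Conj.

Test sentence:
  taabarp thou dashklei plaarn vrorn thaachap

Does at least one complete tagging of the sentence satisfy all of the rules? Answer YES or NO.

Candidates per position — 1:taabarp {Verb,Adv}; 2:thou {Conj,Adv}; 3:dashklei {Conj,Adv}; 4:plaarn {Verb}; 5:vrorn {Conj,Adv}; 6:thaachap {Conj,Verb}.
One satisfying assignment: Verb Conj Adv Verb Conj Conj.
Rule-by-rule: rule 1 satisfied; rule 2 satisfied; rule 3 satisfied; rule 4 satisfied; rule 5 satisfied.

YES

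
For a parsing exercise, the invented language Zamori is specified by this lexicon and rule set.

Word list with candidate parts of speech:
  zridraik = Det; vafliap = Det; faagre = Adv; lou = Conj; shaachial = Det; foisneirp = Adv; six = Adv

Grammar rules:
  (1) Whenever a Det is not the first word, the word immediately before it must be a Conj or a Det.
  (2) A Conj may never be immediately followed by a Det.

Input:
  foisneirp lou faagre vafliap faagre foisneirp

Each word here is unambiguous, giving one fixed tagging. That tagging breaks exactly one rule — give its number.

Fixed tagging: Adv Conj Adv Det Adv Adv.
Rule check: R1 fails, R2 ok.
Only rule 1 fails.

1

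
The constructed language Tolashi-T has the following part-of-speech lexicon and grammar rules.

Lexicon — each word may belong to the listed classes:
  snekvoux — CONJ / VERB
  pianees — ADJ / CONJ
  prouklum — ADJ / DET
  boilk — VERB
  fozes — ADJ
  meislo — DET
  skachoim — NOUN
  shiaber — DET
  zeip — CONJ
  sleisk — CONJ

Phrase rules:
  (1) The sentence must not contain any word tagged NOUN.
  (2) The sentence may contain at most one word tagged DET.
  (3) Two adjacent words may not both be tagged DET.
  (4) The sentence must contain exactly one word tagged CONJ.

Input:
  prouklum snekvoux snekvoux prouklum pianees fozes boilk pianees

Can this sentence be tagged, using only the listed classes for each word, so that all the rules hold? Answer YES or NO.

YES

Candidates per position — 1:prouklum {ADJ,DET}; 2:snekvoux {CONJ,VERB}; 3:snekvoux {CONJ,VERB}; 4:prouklum {ADJ,DET}; 5:pianees {ADJ,CONJ}; 6:fozes {ADJ}; 7:boilk {VERB}; 8:pianees {ADJ,CONJ}.
One satisfying assignment: ADJ VERB CONJ DET ADJ ADJ VERB ADJ.
Rule-by-rule: rule 1 ok; rule 2 ok; rule 3 ok; rule 4 ok.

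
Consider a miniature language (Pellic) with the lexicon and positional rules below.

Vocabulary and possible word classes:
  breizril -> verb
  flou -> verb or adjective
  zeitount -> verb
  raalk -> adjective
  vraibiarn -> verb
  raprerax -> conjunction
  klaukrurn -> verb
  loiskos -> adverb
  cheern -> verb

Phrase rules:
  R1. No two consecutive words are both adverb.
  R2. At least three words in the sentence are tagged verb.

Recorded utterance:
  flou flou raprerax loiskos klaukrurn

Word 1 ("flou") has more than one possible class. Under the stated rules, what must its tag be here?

Candidates per position — 1:flou {verb,adjective}; 2:flou {verb,adjective}; 3:raprerax {conjunction}; 4:loiskos {adverb}; 5:klaukrurn {verb}.
At position 1, choosing adjective makes rule 2 impossible to satisfy; hence verb.
At position 2, choosing adjective makes rule 2 impossible to satisfy; hence verb.
The unique satisfying tagging is: verb verb conjunction adverb verb.
Checking: rule 1 holds; rule 2 holds.

verb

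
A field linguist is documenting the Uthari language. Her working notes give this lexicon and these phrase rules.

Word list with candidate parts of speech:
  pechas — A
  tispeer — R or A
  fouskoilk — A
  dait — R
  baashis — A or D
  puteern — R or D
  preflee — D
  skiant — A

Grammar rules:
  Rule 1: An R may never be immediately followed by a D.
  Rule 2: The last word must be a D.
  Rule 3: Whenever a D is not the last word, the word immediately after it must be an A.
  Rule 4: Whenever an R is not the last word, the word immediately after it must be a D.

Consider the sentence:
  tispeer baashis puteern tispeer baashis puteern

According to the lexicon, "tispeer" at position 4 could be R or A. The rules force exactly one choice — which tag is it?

A

Candidates per position — 1:tispeer {R,A}; 2:baashis {A,D}; 3:puteern {R,D}; 4:tispeer {R,A}; 5:baashis {A,D}; 6:puteern {R,D}.
Word 2 cannot be D — rule 3 would then fail for every completion. It is A.
Word 3 cannot be R — rule 4 would then fail for every completion. It is D.
Word 4 cannot be R — rule 3 would then fail for every completion. It is A.
Word 5 cannot be D — rule 3 would then fail for every completion. It is A.
Word 6 cannot be R — rule 2 would then fail for every completion. It is D.
Word 1 cannot be R — rule 4 would then fail for every completion. It is A.
The only consistent sequence is: A A D A A D.
Verifying each rule — rule 1 ✓; rule 2 ✓; rule 3 ✓; rule 4 ✓.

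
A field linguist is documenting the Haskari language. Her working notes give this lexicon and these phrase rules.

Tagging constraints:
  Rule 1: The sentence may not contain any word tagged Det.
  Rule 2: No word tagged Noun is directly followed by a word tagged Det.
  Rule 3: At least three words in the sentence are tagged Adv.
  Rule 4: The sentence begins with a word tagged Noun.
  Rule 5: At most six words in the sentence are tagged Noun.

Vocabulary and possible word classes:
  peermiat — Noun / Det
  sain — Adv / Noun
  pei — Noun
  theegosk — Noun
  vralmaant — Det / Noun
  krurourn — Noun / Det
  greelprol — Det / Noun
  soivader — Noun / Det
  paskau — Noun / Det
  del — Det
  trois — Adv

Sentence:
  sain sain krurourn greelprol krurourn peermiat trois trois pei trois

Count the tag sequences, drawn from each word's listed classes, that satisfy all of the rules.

Candidates per position — 1:sain {Adv,Noun}; 2:sain {Adv,Noun}; 3:krurourn {Noun,Det}; 4:greelprol {Det,Noun}; 5:krurourn {Noun,Det}; 6:peermiat {Noun,Det}; 7:trois {Adv}; 8:trois {Adv}; 9:pei {Noun}; 10:trois {Adv}.
There are 64 candidate sequences in total.
The sequences that satisfy every rule: Noun Adv Noun Noun Noun Noun Adv Adv Noun Adv.
Count = 1.

1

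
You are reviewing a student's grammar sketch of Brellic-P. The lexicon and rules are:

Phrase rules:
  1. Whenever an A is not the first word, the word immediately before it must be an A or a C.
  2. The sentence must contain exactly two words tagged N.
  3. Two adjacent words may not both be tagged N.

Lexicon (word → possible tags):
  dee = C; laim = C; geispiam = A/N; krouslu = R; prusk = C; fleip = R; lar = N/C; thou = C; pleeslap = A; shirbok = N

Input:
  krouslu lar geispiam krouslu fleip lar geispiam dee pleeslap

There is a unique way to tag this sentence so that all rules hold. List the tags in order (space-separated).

R C N R R C N C A

Candidates per position — 1:krouslu {R}; 2:lar {N,C}; 3:geispiam {A,N}; 4:krouslu {R}; 5:fleip {R}; 6:lar {N,C}; 7:geispiam {A,N}; 8:dee {C}; 9:pleeslap {A}.
The remaining ambiguous positions (2, 3, 6, 7) are resolved jointly — only one combination satisfies every rule.
So the tagging must be: R C N R R C N C A.
Rule-by-rule: rule 1 ✓; rule 2 ✓; rule 3 ✓.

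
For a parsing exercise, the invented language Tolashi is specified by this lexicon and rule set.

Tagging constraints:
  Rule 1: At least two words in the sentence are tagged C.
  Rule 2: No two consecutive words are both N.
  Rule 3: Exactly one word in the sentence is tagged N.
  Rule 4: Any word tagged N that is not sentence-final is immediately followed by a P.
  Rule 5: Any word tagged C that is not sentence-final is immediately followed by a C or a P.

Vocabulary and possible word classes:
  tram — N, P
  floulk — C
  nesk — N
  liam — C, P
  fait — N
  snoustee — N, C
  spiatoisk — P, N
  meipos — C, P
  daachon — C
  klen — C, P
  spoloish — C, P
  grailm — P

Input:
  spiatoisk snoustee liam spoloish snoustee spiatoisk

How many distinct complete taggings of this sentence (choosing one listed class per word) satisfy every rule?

2

Candidates per position — 1:spiatoisk {P,N}; 2:snoustee {N,C}; 3:liam {C,P}; 4:spoloish {C,P}; 5:snoustee {N,C}; 6:spiatoisk {P,N}.
There are 64 candidate sequences in total.
The sequences that satisfy every rule: P N P C C P; P C C P N P.
Count = 2.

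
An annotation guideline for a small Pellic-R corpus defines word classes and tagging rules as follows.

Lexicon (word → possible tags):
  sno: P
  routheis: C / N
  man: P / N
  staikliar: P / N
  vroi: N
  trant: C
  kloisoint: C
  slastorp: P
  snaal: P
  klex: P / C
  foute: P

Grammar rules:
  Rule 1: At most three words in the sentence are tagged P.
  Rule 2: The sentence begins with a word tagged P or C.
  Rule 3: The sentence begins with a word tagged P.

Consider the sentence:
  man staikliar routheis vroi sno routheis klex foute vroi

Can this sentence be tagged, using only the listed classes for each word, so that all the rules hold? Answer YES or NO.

YES

Candidates per position — 1:man {P,N}; 2:staikliar {P,N}; 3:routheis {C,N}; 4:vroi {N}; 5:sno {P}; 6:routheis {C,N}; 7:klex {P,C}; 8:foute {P}; 9:vroi {N}.
One satisfying assignment: P N N N P C C P N.
Verifying each rule — rule 1 ok; rule 2 ok; rule 3 ok.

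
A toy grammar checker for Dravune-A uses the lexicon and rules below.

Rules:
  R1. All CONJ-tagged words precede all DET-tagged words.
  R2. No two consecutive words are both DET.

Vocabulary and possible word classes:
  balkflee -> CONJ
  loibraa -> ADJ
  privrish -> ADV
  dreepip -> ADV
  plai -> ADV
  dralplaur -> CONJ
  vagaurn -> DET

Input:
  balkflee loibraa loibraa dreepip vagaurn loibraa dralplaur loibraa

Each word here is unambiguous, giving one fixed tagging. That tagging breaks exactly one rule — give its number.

Fixed tagging: CONJ ADJ ADJ ADV DET ADJ CONJ ADJ.
Checking each rule: R1 fails, R2 ok.
Only rule 1 fails.

1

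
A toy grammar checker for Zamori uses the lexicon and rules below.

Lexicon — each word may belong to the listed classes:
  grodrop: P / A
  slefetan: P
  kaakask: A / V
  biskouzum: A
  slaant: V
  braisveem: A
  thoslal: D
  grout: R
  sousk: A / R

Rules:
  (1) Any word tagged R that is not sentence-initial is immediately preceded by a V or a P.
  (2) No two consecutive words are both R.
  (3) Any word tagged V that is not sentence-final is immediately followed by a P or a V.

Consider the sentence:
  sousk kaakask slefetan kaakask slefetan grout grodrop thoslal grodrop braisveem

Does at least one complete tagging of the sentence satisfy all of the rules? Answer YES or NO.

YES

Candidates per position — 1:sousk {A,R}; 2:kaakask {A,V}; 3:slefetan {P}; 4:kaakask {A,V}; 5:slefetan {P}; 6:grout {R}; 7:grodrop {P,A}; 8:thoslal {D}; 9:grodrop {P,A}; 10:braisveem {A}.
One satisfying assignment: R V P V P R P D A A.
Verifying each rule — rule 1 ✓; rule 2 ✓; rule 3 ✓.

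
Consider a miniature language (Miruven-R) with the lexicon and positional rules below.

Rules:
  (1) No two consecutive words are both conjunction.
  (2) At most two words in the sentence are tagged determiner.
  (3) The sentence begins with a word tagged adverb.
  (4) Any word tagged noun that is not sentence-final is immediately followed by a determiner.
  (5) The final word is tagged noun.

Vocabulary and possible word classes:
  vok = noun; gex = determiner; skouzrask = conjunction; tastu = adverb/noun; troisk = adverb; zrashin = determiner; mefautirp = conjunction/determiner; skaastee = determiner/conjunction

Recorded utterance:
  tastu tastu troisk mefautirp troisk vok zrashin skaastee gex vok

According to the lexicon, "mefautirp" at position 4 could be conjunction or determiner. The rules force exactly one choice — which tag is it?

Candidates per position — 1:tastu {adverb,noun}; 2:tastu {adverb,noun}; 3:troisk {adverb}; 4:mefautirp {conjunction,determiner}; 5:troisk {adverb}; 6:vok {noun}; 7:zrashin {determiner}; 8:skaastee {determiner,conjunction}; 9:gex {determiner}; 10:vok {noun}.
Position 1: tagging it noun would leave rule 3 unsatisfiable, so it must be adverb.
Position 2: tagging it noun would leave rule 4 unsatisfiable, so it must be adverb.
Position 4: tagging it determiner would leave rule 2 unsatisfiable, so it must be conjunction.
Position 8: tagging it determiner would leave rule 2 unsatisfiable, so it must be conjunction.
So the tagging must be: adverb adverb adverb conjunction adverb noun determiner conjunction determiner noun.
Verifying each rule — rule 1 ✓; rule 2 ✓; rule 3 ✓; rule 4 ✓; rule 5 ✓.

conjunction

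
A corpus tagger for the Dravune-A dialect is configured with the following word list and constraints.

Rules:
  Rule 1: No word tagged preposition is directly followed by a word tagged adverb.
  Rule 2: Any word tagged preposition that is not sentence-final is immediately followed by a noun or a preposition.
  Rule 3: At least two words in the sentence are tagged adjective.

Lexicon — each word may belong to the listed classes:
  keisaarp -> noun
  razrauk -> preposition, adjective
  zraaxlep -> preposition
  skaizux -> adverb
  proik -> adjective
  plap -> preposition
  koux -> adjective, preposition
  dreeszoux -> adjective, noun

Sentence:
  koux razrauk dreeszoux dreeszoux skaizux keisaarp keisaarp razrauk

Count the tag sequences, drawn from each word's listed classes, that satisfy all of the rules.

12

Candidates per position — 1:koux {adjective,preposition}; 2:razrauk {preposition,adjective}; 3:dreeszoux {adjective,noun}; 4:dreeszoux {adjective,noun}; 5:skaizux {adverb}; 6:keisaarp {noun}; 7:keisaarp {noun}; 8:razrauk {preposition,adjective}.
There are 32 candidate sequences in total.
Checking each against the rules leaves 12 sequences.
Count = 12.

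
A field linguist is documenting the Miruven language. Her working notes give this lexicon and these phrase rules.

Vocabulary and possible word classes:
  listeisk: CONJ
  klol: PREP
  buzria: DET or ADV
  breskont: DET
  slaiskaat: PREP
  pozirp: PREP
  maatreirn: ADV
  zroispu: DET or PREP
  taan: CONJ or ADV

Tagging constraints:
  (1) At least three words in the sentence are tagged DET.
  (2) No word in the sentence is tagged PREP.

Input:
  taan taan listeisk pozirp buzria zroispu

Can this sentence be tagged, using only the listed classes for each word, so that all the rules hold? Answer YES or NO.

Candidates per position — 1:taan {CONJ,ADV}; 2:taan {CONJ,ADV}; 3:listeisk {CONJ}; 4:pozirp {PREP}; 5:buzria {DET,ADV}; 6:zroispu {DET,PREP}.
Rule 1 cannot be satisfied by any choice of tags from the lexicon.
So there is no consistent tagging.

NO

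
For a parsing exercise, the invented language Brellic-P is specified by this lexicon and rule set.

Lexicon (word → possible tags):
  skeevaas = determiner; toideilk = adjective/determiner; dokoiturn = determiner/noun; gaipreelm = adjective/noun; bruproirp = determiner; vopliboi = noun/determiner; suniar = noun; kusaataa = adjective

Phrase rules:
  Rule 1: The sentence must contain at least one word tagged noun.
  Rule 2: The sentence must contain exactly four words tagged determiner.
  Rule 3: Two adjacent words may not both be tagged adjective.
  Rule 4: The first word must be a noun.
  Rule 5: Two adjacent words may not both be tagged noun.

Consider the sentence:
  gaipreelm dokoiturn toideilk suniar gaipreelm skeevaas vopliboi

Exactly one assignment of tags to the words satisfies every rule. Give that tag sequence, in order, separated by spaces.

noun determiner determiner noun adjective determiner determiner

Candidates per position — 1:gaipreelm {adjective,noun}; 2:dokoiturn {determiner,noun}; 3:toideilk {adjective,determiner}; 4:suniar {noun}; 5:gaipreelm {adjective,noun}; 6:skeevaas {determiner}; 7:vopliboi {noun,determiner}.
Position 1: adjective is ruled out by rule 4; that leaves noun.
Position 2: noun is ruled out by rule 2; that leaves determiner.
Position 3: adjective is ruled out by rule 2; that leaves determiner.
Position 5: noun is ruled out by rule 5; that leaves adjective.
Position 7: noun is ruled out by rule 2; that leaves determiner.
The unique satisfying tagging is: noun determiner determiner noun adjective determiner determiner.
Check: rule 1 ✓; rule 2 ✓; rule 3 ✓; rule 4 ✓; rule 5 ✓.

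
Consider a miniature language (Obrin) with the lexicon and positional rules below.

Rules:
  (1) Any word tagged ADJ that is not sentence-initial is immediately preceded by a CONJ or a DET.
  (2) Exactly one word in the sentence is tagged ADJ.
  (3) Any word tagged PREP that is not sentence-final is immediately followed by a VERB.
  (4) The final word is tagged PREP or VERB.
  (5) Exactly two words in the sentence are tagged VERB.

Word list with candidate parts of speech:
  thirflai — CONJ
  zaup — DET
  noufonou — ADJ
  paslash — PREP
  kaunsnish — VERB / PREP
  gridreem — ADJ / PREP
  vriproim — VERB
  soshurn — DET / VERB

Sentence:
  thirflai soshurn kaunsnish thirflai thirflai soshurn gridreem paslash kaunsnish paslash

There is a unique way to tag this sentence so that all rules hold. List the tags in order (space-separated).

Candidates per position — 1:thirflai {CONJ}; 2:soshurn {DET,VERB}; 3:kaunsnish {VERB,PREP}; 4:thirflai {CONJ}; 5:thirflai {CONJ}; 6:soshurn {DET,VERB}; 7:gridreem {ADJ,PREP}; 8:paslash {PREP}; 9:kaunsnish {VERB,PREP}; 10:paslash {PREP}.
Word 3 cannot be PREP — rule 3 would then fail for every completion. It is VERB.
Word 7 cannot be PREP — rule 2 would then fail for every completion. It is ADJ.
Word 9 cannot be PREP — rule 3 would then fail for every completion. It is VERB.
Word 2 cannot be VERB — rule 5 would then fail for every completion. It is DET.
Word 6 cannot be VERB — rule 1 would then fail for every completion. It is DET.
The unique satisfying tagging is: CONJ DET VERB CONJ CONJ DET ADJ PREP VERB PREP.
Verifying each rule — rule 1 holds; rule 2 holds; rule 3 holds; rule 4 holds; rule 5 holds.

CONJ DET VERB CONJ CONJ DET ADJ PREP VERB PREP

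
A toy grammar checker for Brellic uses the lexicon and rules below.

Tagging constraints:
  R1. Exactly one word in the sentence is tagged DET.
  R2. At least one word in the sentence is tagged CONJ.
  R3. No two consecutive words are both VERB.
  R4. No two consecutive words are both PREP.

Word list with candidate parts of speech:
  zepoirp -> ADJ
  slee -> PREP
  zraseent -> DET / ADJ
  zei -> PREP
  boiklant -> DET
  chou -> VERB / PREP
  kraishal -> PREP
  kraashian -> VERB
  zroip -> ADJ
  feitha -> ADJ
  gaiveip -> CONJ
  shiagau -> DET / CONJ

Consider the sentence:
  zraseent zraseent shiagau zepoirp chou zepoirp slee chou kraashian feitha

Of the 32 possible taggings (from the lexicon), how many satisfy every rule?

Candidates per position — 1:zraseent {DET,ADJ}; 2:zraseent {DET,ADJ}; 3:shiagau {DET,CONJ}; 4:zepoirp {ADJ}; 5:chou {VERB,PREP}; 6:zepoirp {ADJ}; 7:slee {PREP}; 8:chou {VERB,PREP}; 9:kraashian {VERB}; 10:feitha {ADJ}.
There are 32 candidate sequences in total.
Every candidate sequence violates at least one rule; no consistent tagging exists.
Count = 0.

0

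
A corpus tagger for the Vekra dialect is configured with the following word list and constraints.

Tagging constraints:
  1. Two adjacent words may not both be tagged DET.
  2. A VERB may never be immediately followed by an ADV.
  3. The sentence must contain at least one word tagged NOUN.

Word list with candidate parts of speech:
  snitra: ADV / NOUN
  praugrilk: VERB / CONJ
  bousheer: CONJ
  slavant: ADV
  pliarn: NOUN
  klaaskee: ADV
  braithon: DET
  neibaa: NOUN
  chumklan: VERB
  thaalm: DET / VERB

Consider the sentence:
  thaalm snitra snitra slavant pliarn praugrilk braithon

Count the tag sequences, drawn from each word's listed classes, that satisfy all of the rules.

12

Candidates per position — 1:thaalm {DET,VERB}; 2:snitra {ADV,NOUN}; 3:snitra {ADV,NOUN}; 4:slavant {ADV}; 5:pliarn {NOUN}; 6:praugrilk {VERB,CONJ}; 7:braithon {DET}.
There are 16 candidate sequences in total.
Checking each against the rules leaves 12 sequences.
Count = 12.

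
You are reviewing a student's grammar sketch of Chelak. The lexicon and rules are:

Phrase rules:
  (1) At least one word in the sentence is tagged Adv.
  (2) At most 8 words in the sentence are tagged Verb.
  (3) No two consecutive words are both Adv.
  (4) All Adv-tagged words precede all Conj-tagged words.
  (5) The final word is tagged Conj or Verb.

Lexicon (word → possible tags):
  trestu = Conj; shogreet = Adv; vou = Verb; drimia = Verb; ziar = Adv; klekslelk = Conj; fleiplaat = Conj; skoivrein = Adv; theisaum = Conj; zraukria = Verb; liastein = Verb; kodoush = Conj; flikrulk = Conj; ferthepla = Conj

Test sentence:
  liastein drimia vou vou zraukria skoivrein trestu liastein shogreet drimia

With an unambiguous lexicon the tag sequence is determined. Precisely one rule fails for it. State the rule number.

4

Fixed tagging: Verb Verb Verb Verb Verb Adv Conj Verb Adv Verb.
Rule check: R1 holds, R2 holds, R3 holds, R4 violated, R5 holds.
Only rule 4 fails.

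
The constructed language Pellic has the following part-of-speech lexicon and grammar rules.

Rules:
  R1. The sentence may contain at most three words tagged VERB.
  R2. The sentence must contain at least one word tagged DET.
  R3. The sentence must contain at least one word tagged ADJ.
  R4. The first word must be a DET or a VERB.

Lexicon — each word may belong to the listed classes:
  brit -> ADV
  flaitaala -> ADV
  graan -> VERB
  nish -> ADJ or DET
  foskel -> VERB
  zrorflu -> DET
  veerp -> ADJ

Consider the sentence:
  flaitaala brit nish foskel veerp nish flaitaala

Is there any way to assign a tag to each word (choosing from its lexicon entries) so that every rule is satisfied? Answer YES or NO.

Candidates per position — 1:flaitaala {ADV}; 2:brit {ADV}; 3:nish {ADJ,DET}; 4:foskel {VERB}; 5:veerp {ADJ}; 6:nish {ADJ,DET}; 7:flaitaala {ADV}.
Rule 4 cannot be satisfied by any choice of tags from the lexicon.
So there is no consistent tagging.

NO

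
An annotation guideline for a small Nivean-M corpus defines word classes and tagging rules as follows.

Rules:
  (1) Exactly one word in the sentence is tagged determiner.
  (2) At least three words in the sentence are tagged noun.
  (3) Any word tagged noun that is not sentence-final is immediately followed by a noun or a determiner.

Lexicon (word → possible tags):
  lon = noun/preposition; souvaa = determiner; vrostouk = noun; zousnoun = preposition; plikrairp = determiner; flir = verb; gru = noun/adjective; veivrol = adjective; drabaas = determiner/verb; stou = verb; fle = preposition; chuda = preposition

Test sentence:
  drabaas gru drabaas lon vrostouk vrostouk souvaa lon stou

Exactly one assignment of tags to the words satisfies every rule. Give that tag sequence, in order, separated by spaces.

Candidates per position — 1:drabaas {determiner,verb}; 2:gru {noun,adjective}; 3:drabaas {determiner,verb}; 4:lon {noun,preposition}; 5:vrostouk {noun}; 6:vrostouk {noun}; 7:souvaa {determiner}; 8:lon {noun,preposition}; 9:stou {verb}.
Position 1: determiner is ruled out by rule 1; that leaves verb.
Position 3: determiner is ruled out by rule 1; that leaves verb.
Position 8: noun is ruled out by rule 3; that leaves preposition.
Position 2: noun is ruled out by rule 3; that leaves adjective.
Position 4: preposition is ruled out by rule 2; that leaves noun.
The only consistent sequence is: verb adjective verb noun noun noun determiner preposition verb.
Rule-by-rule: rule 1 ✓; rule 2 ✓; rule 3 ✓.

verb adjective verb noun noun noun determiner preposition verb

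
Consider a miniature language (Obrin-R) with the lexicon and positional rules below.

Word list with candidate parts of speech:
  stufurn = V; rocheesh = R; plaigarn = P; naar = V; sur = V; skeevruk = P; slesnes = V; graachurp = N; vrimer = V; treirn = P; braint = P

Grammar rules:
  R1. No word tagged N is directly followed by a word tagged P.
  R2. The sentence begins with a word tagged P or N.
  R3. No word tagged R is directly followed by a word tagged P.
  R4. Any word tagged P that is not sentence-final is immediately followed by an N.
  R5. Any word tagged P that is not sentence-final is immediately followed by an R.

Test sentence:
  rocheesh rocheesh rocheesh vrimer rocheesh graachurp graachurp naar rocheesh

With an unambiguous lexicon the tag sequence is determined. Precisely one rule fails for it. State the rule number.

Fixed tagging: R R R V R N N V R.
Rule check: R1 pass, R2 fail, R3 pass, R4 pass, R5 pass.
Only rule 2 fails.

2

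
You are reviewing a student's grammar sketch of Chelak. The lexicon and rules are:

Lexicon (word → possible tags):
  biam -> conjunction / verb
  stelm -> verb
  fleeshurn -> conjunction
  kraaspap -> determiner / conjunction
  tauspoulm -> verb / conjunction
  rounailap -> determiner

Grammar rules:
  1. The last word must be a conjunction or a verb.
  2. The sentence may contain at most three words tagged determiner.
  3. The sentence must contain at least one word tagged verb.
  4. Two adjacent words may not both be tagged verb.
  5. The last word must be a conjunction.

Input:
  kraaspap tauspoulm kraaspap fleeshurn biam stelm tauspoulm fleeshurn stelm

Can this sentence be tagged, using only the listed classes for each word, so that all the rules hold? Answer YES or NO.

Candidates per position — 1:kraaspap {determiner,conjunction}; 2:tauspoulm {verb,conjunction}; 3:kraaspap {determiner,conjunction}; 4:fleeshurn {conjunction}; 5:biam {conjunction,verb}; 6:stelm {verb}; 7:tauspoulm {verb,conjunction}; 8:fleeshurn {conjunction}; 9:stelm {verb}.
Rule 5 cannot be satisfied by any choice of tags from the lexicon.
So there is no consistent tagging.

NO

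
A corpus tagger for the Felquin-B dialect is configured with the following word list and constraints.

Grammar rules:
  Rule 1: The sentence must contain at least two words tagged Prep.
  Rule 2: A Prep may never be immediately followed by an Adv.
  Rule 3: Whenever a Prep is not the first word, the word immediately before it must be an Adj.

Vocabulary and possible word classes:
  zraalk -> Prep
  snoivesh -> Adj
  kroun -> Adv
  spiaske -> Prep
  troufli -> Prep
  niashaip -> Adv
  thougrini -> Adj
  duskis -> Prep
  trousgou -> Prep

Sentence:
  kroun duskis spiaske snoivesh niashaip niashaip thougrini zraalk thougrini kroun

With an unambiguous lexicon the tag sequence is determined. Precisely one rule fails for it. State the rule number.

Fixed tagging: Adv Prep Prep Adj Adv Adv Adj Prep Adj Adv.
Rule check: R1 holds, R2 holds, R3 violated.
Only rule 3 fails.

3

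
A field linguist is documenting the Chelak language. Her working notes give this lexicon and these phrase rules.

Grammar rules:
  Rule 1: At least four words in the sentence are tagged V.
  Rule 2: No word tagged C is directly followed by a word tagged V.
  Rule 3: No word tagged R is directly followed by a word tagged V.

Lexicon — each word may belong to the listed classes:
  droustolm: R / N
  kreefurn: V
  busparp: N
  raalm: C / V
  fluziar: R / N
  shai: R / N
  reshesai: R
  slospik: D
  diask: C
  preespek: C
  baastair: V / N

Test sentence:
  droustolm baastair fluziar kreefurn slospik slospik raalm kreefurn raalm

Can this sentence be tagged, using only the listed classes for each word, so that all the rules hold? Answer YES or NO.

YES

Candidates per position — 1:droustolm {R,N}; 2:baastair {V,N}; 3:fluziar {R,N}; 4:kreefurn {V}; 5:slospik {D}; 6:slospik {D}; 7:raalm {C,V}; 8:kreefurn {V}; 9:raalm {C,V}.
One satisfying assignment: R N N V D D V V V.
Verifying each rule — rule 1 holds; rule 2 holds; rule 3 holds.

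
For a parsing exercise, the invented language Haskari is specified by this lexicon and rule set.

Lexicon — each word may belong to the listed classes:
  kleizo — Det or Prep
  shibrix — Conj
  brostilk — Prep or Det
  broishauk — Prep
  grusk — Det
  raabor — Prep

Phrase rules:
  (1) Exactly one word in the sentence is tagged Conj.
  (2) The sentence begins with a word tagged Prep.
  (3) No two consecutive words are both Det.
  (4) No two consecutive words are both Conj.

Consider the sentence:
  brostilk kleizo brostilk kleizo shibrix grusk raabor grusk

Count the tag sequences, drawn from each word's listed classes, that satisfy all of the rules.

Candidates per position — 1:brostilk {Prep,Det}; 2:kleizo {Det,Prep}; 3:brostilk {Prep,Det}; 4:kleizo {Det,Prep}; 5:shibrix {Conj}; 6:grusk {Det}; 7:raabor {Prep}; 8:grusk {Det}.
There are 16 candidate sequences in total.
The sequences that satisfy every rule: Prep Det Prep Det Conj Det Prep Det; Prep Det Prep Prep Conj Det Prep Det; Prep Prep Prep Det Conj Det Prep Det; Prep Prep Prep Prep Conj Det Prep Det; Prep Prep Det Prep Conj Det Prep Det.
Count = 5.

5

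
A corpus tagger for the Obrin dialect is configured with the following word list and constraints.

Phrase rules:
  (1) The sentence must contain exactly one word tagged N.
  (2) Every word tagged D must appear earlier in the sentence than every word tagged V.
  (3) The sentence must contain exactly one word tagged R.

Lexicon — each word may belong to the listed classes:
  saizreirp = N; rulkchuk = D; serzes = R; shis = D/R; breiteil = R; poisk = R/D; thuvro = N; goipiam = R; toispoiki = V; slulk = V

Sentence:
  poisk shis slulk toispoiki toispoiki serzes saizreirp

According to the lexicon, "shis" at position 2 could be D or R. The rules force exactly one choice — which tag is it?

Candidates per position — 1:poisk {R,D}; 2:shis {D,R}; 3:slulk {V}; 4:toispoiki {V}; 5:toispoiki {V}; 6:serzes {R}; 7:saizreirp {N}.
If word 1 were R, no tagging could satisfy rule 3; so word 1 is D.
If word 2 were R, no tagging could satisfy rule 3; so word 2 is D.
So the tagging must be: D D V V V R N.
Rule-by-rule: rule 1 ok; rule 2 ok; rule 3 ok.

D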